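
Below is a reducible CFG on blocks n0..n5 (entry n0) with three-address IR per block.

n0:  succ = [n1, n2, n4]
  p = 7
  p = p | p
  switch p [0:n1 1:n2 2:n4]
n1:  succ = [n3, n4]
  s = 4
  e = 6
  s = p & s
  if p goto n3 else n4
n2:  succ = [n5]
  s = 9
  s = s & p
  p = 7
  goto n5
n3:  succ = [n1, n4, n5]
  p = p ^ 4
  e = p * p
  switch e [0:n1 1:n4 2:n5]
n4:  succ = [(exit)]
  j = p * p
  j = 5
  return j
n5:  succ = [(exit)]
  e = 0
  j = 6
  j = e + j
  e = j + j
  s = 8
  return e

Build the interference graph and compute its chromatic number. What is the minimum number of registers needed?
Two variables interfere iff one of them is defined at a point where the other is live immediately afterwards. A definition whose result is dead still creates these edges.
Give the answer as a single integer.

Answer: 3

Analysis:
def/use:
  n0: def={p} ue=∅
  n1: def={e,s} ue={p}
  n2: def={p,s} ue={p}
  n3: def={e,p} ue={p}
  n4: def={j} ue={p}
  n5: def={e,j,s} ue=∅

Liveness:
  n0: in=∅ out={p}
  n1: in={p} out={p}
  n2: in={p} out=∅
  n3: in={p} out={p}
  n4: in={p} out=∅
  n5: in=∅ out=∅

Interfere edges:
  e: {j,p,s}
  j: {e}
  p: {e,s}
  s: {e,p}

Registers:
  clique {e,p,s} ⇒ need ≥ 3
  3-colouring: c0={e}  c1={j,p}  c2={s}
  χ = 3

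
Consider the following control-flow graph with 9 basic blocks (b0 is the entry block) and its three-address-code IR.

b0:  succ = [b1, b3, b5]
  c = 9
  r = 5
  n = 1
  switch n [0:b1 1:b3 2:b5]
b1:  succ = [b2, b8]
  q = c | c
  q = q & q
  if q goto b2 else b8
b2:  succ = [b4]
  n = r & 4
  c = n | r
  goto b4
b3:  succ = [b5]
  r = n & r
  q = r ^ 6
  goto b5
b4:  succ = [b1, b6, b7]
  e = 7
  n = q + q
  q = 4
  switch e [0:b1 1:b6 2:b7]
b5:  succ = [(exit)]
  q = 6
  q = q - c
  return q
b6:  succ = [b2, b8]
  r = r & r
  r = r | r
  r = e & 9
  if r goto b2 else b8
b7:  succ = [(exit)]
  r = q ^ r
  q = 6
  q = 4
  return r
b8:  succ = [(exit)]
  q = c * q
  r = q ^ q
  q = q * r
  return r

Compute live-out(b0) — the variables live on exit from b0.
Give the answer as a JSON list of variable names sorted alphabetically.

Answer: ["c", "n", "r"]

Analysis:
Per-block:
  b0: {c,n,r} / ∅
  b1: {q} / {c}
  b2: {c,n} / {r}
  b3: {q,r} / {n,r}
  b4: {e,n,q} / {q}
  b5: {q} / {c}
  b6: {r} / {e,r}
  b7: {q,r} / {q,r}
  b8: {q,r} / {c,q}

Backward fixpoint:
  b0: in=∅ out={c,n,r}
  b1: in={c,r} out={c,q,r}
  b2: in={q,r} out={c,q,r}
  b3: in={c,n,r} out={c}
  b4: in={c,q,r} out={c,e,q,r}
  b5: in={c} out=∅
  b6: in={c,e,q,r} out={c,q,r}
  b7: in={q,r} out=∅
  b8: in={c,q} out=∅

live-out(b0) = ["c", "n", "r"]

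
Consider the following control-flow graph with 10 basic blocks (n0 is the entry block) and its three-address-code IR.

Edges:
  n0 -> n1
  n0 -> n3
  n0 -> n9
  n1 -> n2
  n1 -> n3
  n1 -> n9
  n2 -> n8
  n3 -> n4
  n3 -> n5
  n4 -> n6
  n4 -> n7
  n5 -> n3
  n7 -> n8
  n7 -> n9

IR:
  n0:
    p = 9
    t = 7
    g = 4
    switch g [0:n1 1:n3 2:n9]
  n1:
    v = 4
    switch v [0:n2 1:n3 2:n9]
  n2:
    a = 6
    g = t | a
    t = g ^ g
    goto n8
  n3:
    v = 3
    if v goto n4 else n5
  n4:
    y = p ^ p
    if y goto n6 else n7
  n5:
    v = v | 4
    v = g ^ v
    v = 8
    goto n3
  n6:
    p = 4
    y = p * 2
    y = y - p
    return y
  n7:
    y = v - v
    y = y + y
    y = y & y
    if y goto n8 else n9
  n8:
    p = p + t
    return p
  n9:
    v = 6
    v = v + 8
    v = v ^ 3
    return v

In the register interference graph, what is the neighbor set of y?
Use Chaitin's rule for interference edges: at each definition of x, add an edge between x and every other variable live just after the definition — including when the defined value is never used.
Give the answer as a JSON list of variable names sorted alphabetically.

Block summaries:
  n0: {g,p,t} / ∅
  n1: {v} / ∅
  n2: {a,g,t} / {t}
  n3: {v} / ∅
  n4: {y} / {p}
  n5: {v} / {g,v}
  n6: {p,y} / ∅
  n7: {y} / {v}
  n8: {p} / {p,t}
  n9: {v} / ∅

Backward fixpoint:
  live n0: ∅→{g,p,t}
  live n1: {g,p,t}→{g,p,t}
  live n2: {p,t}→{p,t}
  live n3: {g,p,t}→{g,p,t,v}
  live n4: {p,t,v}→{p,t,v}
  live n5: {g,p,t,v}→{g,p,t}
  live n6: ∅→∅
  live n7: {p,t,v}→{p,t}
  live n8: {p,t}→∅
  live n9: ∅→∅

Conflict graph:
  a↔{p,t}
  g↔{p,t,v}
  p↔{a,g,t,v,y}
  t↔{a,g,p,v,y}
  v↔{g,p,t,y}
  y↔{p,t,v}

N(y) = ["p", "t", "v"]

Answer: ["p", "t", "v"]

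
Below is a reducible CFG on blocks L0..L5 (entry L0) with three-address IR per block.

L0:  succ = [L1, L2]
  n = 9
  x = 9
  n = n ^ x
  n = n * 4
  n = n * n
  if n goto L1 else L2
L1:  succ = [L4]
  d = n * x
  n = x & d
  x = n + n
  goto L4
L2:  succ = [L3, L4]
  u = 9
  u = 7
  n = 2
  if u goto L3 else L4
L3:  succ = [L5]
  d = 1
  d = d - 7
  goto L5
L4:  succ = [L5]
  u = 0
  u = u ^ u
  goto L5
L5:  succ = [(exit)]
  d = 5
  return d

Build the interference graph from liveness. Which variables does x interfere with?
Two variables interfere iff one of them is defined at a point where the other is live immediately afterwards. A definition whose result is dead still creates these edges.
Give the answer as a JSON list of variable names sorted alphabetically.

Answer: ["d", "n"]

Derivation:
Per-block:
  L0: {n,x} / ∅
  L1: {d,n,x} / {n,x}
  L2: {n,u} / ∅
  L3: {d} / ∅
  L4: {u} / ∅
  L5: {d} / ∅

Backward fixpoint:
  live L0: ∅→{n,x}
  live L1: {n,x}→∅
  live L2: ∅→∅
  live L3: ∅→∅
  live L4: ∅→∅
  live L5: ∅→∅

Conflict graph:
  d: {x}
  n: {u,x}
  u: {n}
  x: {d,n}

N(x) = ["d", "n"]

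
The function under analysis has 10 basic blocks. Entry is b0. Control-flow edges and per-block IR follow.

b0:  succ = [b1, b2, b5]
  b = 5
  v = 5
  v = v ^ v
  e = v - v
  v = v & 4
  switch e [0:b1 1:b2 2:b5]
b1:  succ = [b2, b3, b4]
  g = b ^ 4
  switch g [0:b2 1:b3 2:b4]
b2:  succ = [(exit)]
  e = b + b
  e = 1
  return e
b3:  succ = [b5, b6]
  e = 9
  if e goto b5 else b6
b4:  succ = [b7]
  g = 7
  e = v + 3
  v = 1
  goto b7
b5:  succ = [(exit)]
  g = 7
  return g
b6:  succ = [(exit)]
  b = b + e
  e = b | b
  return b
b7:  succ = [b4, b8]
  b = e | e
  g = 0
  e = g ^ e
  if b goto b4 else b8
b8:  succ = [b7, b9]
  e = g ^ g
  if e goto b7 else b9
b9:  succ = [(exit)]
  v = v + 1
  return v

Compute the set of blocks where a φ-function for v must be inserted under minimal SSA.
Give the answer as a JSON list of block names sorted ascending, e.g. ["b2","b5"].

Answer: ["b4"]

Analysis:
idom tree: b1←b0 b2←b0 b3←b1 b4←b1 b5←b0 b6←b3 b7←b4 b8←b7 b9←b8
Join-block Dom:
  b2: preds {b0,b1}: {b0} ∩ {b0,b1} = {b0}; idom=b0
  b4: preds {b1,b7}: {b0,b1} ∩ {b0,b1,b4,b7} = {b0,b1}; idom=b1
  b5: preds {b0,b3}: {b0} ∩ {b0,b1,b3} = {b0}; idom=b0
  b7: preds {b4,b8}: {b0,b1,b4} ∩ {b0,b1,b4,b7,b8} = {b0,b1,b4}; idom=b4

DF walk-up:
  b2←b0: walk · to b0
  b2←b1: walk b1 to b0
  b4←b1: walk · to b1
  b4←b7: walk b7→b4 to b1
  b5←b0: walk · to b0
  b5←b3: walk b3→b1 to b0
  b7←b4: walk · to b4
  b7←b8: walk b8→b7 to b4
  DF(b0)=∅
  DF(b1)={b2,b5}
  DF(b2)=∅
  DF(b3)={b5}
  DF(b4)={b4}
  DF(b5)=∅
  DF(b6)=∅
  DF(b7)={b4,b7}
  DF(b8)={b7}
  DF(b9)=∅

φ for v: defs {b0,b4,b9}
  DF⁺ = {b4}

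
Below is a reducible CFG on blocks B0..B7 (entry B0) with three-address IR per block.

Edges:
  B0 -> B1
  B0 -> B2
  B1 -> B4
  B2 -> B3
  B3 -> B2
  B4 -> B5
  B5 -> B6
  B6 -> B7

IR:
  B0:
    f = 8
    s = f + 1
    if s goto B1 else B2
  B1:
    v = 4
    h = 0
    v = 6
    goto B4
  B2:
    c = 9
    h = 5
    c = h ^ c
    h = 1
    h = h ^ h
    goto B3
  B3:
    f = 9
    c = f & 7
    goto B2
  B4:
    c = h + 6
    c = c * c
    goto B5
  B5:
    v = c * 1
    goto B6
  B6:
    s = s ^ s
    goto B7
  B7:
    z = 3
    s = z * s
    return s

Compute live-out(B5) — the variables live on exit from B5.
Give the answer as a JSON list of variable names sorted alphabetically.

Answer: ["s"]

Working:
Per-block:
  B0: {f,s} / ∅
  B1: {h,v} / ∅
  B2: {c,h} / ∅
  B3: {c,f} / ∅
  B4: {c} / {h}
  B5: {v} / {c}
  B6: {s} / {s}
  B7: {s,z} / {s}

Liveness:
  live B0: ∅→{s}
  live B1: {s}→{h,s}
  live B2: ∅→∅
  live B3: ∅→∅
  live B4: {h,s}→{c,s}
  live B5: {c,s}→{s}
  live B6: {s}→{s}
  live B7: {s}→∅

live-out(B5) = ["s"]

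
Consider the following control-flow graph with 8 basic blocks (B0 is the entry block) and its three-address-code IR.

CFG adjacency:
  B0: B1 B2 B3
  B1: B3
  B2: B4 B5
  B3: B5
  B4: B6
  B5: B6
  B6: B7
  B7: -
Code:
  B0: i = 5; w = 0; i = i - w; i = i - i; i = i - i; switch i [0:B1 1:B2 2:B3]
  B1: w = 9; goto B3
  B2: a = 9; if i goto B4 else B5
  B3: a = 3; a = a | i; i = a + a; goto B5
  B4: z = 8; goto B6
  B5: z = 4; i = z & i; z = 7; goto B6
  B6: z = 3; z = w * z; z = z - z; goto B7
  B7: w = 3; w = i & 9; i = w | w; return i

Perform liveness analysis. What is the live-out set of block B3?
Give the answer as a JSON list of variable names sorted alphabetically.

def/use:
  B0: def={i,w} ue=∅
  B1: def={w} ue=∅
  B2: def={a} ue={i}
  B3: def={a,i} ue={i}
  B4: def={z} ue=∅
  B5: def={i,z} ue={i}
  B6: def={z} ue={w}
  B7: def={i,w} ue={i}

Liveness:
  live B0: ∅→{i,w}
  live B1: {i}→{i,w}
  live B2: {i,w}→{i,w}
  live B3: {i,w}→{i,w}
  live B4: {i,w}→{i,w}
  live B5: {i,w}→{i,w}
  live B6: {i,w}→{i}
  live B7: {i}→∅

live-out(B3) = ["i", "w"]

Answer: ["i", "w"]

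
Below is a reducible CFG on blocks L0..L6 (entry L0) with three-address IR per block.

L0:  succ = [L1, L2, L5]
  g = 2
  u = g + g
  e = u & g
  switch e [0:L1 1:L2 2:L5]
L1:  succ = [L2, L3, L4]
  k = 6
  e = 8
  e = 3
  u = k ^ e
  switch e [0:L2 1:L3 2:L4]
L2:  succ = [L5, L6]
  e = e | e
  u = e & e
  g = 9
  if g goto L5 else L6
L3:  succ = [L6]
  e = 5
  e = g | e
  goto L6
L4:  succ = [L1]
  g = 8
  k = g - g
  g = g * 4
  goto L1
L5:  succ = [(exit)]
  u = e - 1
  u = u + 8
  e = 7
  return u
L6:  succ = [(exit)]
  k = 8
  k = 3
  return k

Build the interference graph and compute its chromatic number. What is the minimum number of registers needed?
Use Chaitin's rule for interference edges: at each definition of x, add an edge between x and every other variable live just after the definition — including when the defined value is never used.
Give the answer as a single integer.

Answer: 3

Derivation:
Per-block:
  L0 def {e,g,u} use ∅
  L1 def {e,k,u} use ∅
  L2 def {e,g,u} use {e}
  L3 def {e} use {g}
  L4 def {g,k} use ∅
  L5 def {e,u} use {e}
  L6 def {k} use ∅

Liveness:
  L0 li=∅ lo={e,g}
  L1 li={g} lo={e,g}
  L2 li={e} lo={e}
  L3 li={g} lo=∅
  L4 li=∅ lo={g}
  L5 li={e} lo=∅
  L6 li=∅ lo=∅

Conflict graph:
  e — {g,k,u}
  g — {e,k,u}
  k — {e,g}
  u — {e,g}

Colouring:
  clique {e,g,k} ⇒ need ≥ 3
  3-colouring: c0={e}  c1={g}  c2={k,u}
  χ = 3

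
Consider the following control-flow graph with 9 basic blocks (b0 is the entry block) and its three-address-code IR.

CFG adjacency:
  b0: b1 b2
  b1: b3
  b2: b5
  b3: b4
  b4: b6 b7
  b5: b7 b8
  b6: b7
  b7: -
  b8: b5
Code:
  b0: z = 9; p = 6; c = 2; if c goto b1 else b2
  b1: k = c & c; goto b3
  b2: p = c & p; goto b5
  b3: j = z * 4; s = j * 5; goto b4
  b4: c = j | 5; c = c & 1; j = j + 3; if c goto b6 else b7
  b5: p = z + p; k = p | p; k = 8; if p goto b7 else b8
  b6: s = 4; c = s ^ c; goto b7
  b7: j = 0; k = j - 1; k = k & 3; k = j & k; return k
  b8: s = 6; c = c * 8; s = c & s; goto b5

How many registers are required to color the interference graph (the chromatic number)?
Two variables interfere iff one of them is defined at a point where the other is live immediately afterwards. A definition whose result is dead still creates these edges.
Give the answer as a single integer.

Answer: 4

Analysis:
Per-block:
  b0: {c,p,z} / ∅
  b1: {k} / {c}
  b2: {p} / {c,p}
  b3: {j,s} / {z}
  b4: {c,j} / {j}
  b5: {k,p} / {p,z}
  b6: {c,s} / {c}
  b7: {j,k} / ∅
  b8: {c,s} / {c}

Liveness:
  live b0: ∅→{c,p,z}
  live b1: {c,z}→{z}
  live b2: {c,p,z}→{c,p,z}
  live b3: {z}→{j}
  live b4: {j}→{c}
  live b5: {c,p,z}→{c,p,z}
  live b6: {c}→∅
  live b7: ∅→∅
  live b8: {c,p,z}→{c,p,z}

Conflict graph:
  c — {j,k,p,s,z}
  j — {c,k,s}
  k — {c,j,p,z}
  p — {c,k,s,z}
  s — {c,j,p,z}
  z — {c,k,p,s}

Colouring:
  lower bound: {c,k,p,z} mutually conflict ⇒ χ ≥ 4
  assign c→r0 j→r2 k→r1 p→r2 s→r1 z→r3 — no edge inside a register ⇒ χ ≤ 4
  χ = 4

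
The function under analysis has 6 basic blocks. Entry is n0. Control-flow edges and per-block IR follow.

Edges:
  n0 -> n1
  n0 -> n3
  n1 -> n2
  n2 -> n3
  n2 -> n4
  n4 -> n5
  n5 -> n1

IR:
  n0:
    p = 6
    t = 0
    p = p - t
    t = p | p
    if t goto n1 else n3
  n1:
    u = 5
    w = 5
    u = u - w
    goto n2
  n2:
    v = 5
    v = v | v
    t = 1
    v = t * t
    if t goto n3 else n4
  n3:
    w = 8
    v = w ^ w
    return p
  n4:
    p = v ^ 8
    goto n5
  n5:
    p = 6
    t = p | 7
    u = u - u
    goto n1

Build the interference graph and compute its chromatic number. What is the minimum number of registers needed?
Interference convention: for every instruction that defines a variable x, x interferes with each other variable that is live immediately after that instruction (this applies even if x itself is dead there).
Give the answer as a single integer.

Block summaries:
  n0: {p,t} / ∅
  n1: {u,w} / ∅
  n2: {t,v} / ∅
  n3: {v,w} / {p}
  n4: {p} / {v}
  n5: {p,t,u} / {u}

Backward fixpoint:
  n0: in=∅ out={p}
  n1: in={p} out={p,u}
  n2: in={p,u} out={p,u,v}
  n3: in={p} out=∅
  n4: in={u,v} out={u}
  n5: in={u} out={p}

Interfere edges:
  p — {t,u,v,w}
  t — {p,u,v}
  u — {p,t,v,w}
  v — {p,t,u}
  w — {p,u}

Registers:
  {p,t,u,v} pairwise interfere (4-clique) ⇒ χ ≥ 4
  4-colouring: r0={p}  r1={u}  r2={t,w}  r3={v}
  χ = 4

Answer: 4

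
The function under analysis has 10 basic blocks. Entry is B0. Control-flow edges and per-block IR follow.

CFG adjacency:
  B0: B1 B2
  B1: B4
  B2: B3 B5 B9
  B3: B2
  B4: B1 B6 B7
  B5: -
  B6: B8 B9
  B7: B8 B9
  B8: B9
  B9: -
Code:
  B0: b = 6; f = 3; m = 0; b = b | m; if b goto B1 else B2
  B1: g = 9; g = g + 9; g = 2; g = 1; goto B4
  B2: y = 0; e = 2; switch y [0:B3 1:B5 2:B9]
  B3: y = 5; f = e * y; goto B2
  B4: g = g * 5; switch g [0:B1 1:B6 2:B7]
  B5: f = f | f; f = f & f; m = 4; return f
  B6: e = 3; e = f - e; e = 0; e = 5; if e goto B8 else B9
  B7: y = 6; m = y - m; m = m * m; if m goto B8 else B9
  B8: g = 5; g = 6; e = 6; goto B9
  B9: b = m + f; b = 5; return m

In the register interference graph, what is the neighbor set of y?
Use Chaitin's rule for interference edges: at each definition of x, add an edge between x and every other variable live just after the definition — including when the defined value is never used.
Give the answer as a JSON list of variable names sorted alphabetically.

Answer: ["e", "f", "m"]

Working:
def/use:
  B0: def={b,f,m} ue=∅
  B1: def={g} ue=∅
  B2: def={e,y} ue=∅
  B3: def={f,y} ue={e}
  B4: def={g} ue={g}
  B5: def={f,m} ue={f}
  B6: def={e} ue={f}
  B7: def={m,y} ue={m}
  B8: def={e,g} ue=∅
  B9: def={b} ue={f,m}

Live sets:
  live B0: ∅→{f,m}
  live B1: {f,m}→{f,g,m}
  live B2: {f,m}→{e,f,m}
  live B3: {e,m}→{f,m}
  live B4: {f,g,m}→{f,m}
  live B5: {f}→∅
  live B6: {f,m}→{f,m}
  live B7: {f,m}→{f,m}
  live B8: {f,m}→{f,m}
  live B9: {f,m}→∅

Interfere edges:
  b↔{f,m}
  e↔{f,m,y}
  f↔{b,e,g,m,y}
  g↔{f,m}
  m↔{b,e,f,g,y}
  y↔{e,f,m}

N(y) = ["e", "f", "m"]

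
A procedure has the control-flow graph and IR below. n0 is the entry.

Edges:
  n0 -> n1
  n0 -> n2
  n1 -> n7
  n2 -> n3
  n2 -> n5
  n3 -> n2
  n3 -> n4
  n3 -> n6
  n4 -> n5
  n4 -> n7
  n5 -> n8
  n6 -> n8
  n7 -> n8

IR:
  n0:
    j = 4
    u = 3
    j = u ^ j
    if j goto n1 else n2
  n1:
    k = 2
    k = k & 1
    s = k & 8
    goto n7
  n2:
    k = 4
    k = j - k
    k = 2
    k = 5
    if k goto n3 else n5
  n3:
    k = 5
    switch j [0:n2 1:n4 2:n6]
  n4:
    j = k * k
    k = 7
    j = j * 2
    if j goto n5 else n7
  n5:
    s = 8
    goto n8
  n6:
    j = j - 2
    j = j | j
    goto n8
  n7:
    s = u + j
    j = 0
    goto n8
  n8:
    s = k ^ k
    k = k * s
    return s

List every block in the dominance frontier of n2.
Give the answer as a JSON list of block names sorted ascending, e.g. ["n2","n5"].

idom tree: n1←n0 n2←n0 n3←n2 n4←n3 n5←n2 n6←n3 n7←n0 n8←n0
Dom at joins:
  n2: preds {n0,n3}: {n0} ∩ {n0,n2,n3} = {n0}; idom=n0
  n5: preds {n2,n4}: {n0,n2} ∩ {n0,n2,n3,n4} = {n0,n2}; idom=n2
  n7: preds {n1,n4}: {n0,n1} ∩ {n0,n2,n3,n4} = {n0}; idom=n0
  n8: preds {n5,n6,n7}: {n0,n2,n5} ∩ {n0,n2,n3,n6} ∩ {n0,n7} = {n0}; idom=n0

Frontier:
  join n2 pred n0: · stop@n0
  join n2 pred n3: n3→n2 stop@n0
  join n5 pred n2: · stop@n2
  join n5 pred n4: n4→n3 stop@n2
  join n7 pred n1: n1 stop@n0
  join n7 pred n4: n4→n3→n2 stop@n0
  join n8 pred n5: n5→n2 stop@n0
  join n8 pred n6: n6→n3→n2 stop@n0
  join n8 pred n7: n7 stop@n0
  DF(n0)=∅
  DF(n1)={n7}
  DF(n2)={n2,n7,n8}
  DF(n3)={n2,n5,n7,n8}
  DF(n4)={n5,n7}
  DF(n5)={n8}
  DF(n6)={n8}
  DF(n7)={n8}
  DF(n8)=∅

DF(n2) = ["n2", "n7", "n8"]

Answer: ["n2", "n7", "n8"]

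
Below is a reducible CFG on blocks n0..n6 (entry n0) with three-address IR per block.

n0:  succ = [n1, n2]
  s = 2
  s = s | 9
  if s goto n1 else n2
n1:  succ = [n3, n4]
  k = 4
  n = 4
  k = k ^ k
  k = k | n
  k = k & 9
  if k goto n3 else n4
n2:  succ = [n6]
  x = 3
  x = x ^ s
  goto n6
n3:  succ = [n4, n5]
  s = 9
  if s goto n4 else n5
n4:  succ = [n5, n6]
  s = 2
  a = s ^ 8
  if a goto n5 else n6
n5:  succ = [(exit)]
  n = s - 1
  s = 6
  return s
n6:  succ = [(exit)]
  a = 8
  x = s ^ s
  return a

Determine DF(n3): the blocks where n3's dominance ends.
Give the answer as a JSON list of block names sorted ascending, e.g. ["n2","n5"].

Answer: ["n4", "n5"]

Analysis:
idom tree: n1←n0 n2←n0 n3←n1 n4←n1 n5←n1 n6←n0
Dom at joins:
  n4: preds {n1,n3}: {n0,n1} ∩ {n0,n1,n3} = {n0,n1}; idom=n1
  n5: preds {n3,n4}: {n0,n1,n3} ∩ {n0,n1,n4} = {n0,n1}; idom=n1
  n6: preds {n2,n4}: {n0,n2} ∩ {n0,n1,n4} = {n0}; idom=n0

DF derivation:
  join n4 pred n1: · stop@n1
  join n4 pred n3: n3 stop@n1
  join n5 pred n3: n3 stop@n1
  join n5 pred n4: n4 stop@n1
  join n6 pred n2: n2 stop@n0
  join n6 pred n4: n4→n1 stop@n0
  n0 → ∅
  n1 → {n6}
  n2 → {n6}
  n3 → {n4,n5}
  n4 → {n5,n6}
  n5 → ∅
  n6 → ∅

DF(n3) = ["n4", "n5"]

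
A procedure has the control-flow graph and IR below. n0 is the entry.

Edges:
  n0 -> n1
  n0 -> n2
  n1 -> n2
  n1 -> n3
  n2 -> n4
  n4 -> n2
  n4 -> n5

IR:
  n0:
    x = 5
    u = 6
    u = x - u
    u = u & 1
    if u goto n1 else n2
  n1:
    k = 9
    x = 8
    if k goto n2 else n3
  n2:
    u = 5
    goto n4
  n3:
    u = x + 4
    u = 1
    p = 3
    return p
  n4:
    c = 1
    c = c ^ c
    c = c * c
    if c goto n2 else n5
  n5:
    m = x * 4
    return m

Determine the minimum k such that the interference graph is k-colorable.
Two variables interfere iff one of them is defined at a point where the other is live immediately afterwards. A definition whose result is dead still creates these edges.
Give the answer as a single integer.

Answer: 2

Derivation:
Per-block:
  n0 def {u,x} use ∅
  n1 def {k,x} use ∅
  n2 def {u} use ∅
  n3 def {p,u} use {x}
  n4 def {c} use ∅
  n5 def {m} use {x}

Live sets:
  live n0: ∅→{x}
  live n1: ∅→{x}
  live n2: {x}→{x}
  live n3: {x}→∅
  live n4: {x}→{x}
  live n5: {x}→∅

Interference:
  c — {x}
  k — {x}
  m — ∅
  p — ∅
  u — {x}
  x — {c,k,u}

Colouring:
  lower bound: {c,x} mutually conflict ⇒ χ ≥ 2
  assign c→R1 k→R1 m→R0 p→R0 u→R1 x→R0 — no edge inside a register ⇒ χ ≤ 2
  χ = 2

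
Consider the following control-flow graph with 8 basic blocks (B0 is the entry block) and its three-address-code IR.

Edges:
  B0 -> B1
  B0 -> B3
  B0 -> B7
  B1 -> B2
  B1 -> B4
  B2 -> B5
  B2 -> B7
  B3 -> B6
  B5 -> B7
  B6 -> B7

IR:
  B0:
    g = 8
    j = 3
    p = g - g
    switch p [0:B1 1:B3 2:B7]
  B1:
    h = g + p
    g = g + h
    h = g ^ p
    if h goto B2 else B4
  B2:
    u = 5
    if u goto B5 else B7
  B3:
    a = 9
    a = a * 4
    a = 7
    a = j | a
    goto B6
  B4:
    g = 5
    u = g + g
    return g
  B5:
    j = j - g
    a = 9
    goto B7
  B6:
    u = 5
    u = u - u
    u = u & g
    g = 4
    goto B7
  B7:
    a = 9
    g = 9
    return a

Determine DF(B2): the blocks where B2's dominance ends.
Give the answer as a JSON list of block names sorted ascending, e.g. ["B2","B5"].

Answer: ["B7"]

Derivation:
idom tree: B1←B0 B2←B1 B3←B0 B4←B1 B5←B2 B6←B3 B7←B0
Dom∩ at merges:
  B7: preds {B0,B2,B5,B6}: {B0} ∩ {B0,B1,B2} ∩ {B0,B1,B2,B5} ∩ {B0,B3,B6} = {B0}; idom=B0

DF derivation:
  B7←B0: walk · to B0
  B7←B2: walk B2→B1 to B0
  B7←B5: walk B5→B2→B1 to B0
  B7←B6: walk B6→B3 to B0
  B0 → ∅
  B1 → {B7}
  B2 → {B7}
  B3 → {B7}
  B4 → ∅
  B5 → {B7}
  B6 → {B7}
  B7 → ∅

DF(B2) = ["B7"]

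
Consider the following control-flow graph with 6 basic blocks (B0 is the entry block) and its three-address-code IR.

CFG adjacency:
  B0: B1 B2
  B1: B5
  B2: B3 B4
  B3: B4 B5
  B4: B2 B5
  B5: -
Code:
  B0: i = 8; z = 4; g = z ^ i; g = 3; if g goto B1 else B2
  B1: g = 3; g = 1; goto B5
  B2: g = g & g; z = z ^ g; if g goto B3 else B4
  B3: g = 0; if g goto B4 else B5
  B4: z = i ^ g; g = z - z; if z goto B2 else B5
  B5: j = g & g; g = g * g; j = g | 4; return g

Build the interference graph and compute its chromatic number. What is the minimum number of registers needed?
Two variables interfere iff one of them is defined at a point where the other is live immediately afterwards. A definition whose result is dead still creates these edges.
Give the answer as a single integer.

def/use:
  B0: def={g,i,z} ue=∅
  B1: def={g} ue=∅
  B2: def={g,z} ue={g,z}
  B3: def={g} ue=∅
  B4: def={g,z} ue={g,i}
  B5: def={g,j} ue={g}

Liveness:
  B0 li=∅ lo={g,i,z}
  B1 li=∅ lo={g}
  B2 li={g,i,z} lo={g,i}
  B3 li={i} lo={g,i}
  B4 li={g,i} lo={g,i,z}
  B5 li={g} lo=∅

Interfere edges:
  g↔{i,j,z}
  i↔{g,z}
  j↔{g}
  z↔{g,i}

Chromatic number:
  {g,i,z} pairwise interfere (3-clique) ⇒ χ ≥ 3
  3-colouring: R0={g}  R1={i,j}  R2={z}
  χ = 3

Answer: 3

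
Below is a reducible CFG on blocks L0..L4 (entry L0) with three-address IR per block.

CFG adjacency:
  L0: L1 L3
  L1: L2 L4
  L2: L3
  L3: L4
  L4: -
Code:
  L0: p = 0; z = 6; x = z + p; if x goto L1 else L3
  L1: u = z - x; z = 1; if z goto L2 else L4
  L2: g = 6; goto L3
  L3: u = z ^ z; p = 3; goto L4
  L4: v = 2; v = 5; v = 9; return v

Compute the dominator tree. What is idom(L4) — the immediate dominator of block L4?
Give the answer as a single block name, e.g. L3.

idom tree: L1←L0 L2←L1 L3←L0 L4←L0
Dom at joins:
  L3: preds {L0,L2}: {L0} ∩ {L0,L1,L2} = {L0}; idom=L0
  L4: preds {L1,L3}: {L0,L1} ∩ {L0,L3} = {L0}; idom=L0

idom(L4) = L0

Answer: L0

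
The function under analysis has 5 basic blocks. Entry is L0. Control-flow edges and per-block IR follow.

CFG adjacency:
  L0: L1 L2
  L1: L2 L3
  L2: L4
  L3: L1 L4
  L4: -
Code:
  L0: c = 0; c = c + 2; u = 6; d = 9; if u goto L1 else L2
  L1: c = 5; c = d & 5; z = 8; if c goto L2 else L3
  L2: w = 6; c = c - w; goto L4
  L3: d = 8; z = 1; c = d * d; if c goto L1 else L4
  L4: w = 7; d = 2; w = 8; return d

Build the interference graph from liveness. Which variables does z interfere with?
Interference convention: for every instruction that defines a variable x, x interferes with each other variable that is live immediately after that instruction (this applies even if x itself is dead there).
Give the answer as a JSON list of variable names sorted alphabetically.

Answer: ["c", "d"]

Derivation:
def/use:
  L0: {c,d,u} / ∅
  L1: {c,z} / {d}
  L2: {c,w} / {c}
  L3: {c,d,z} / ∅
  L4: {d,w} / ∅

Live sets:
  L0: in=∅ out={c,d}
  L1: in={d} out={c}
  L2: in={c} out=∅
  L3: in=∅ out={d}
  L4: in=∅ out=∅

Interference:
  c↔{d,u,w,z}
  d↔{c,u,w,z}
  u↔{c,d}
  w↔{c,d}
  z↔{c,d}

N(z) = ["c", "d"]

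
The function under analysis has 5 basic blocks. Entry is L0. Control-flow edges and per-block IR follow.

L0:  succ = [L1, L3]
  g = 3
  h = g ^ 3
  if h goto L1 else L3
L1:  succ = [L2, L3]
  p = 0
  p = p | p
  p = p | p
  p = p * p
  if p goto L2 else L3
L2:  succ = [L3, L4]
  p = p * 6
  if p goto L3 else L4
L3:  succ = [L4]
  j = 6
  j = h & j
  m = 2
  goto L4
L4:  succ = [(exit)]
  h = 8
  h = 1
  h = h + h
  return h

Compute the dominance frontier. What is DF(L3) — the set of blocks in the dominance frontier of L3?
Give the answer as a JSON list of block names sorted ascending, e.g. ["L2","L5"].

Answer: ["L4"]

Analysis:
idom tree: L1←L0 L2←L1 L3←L0 L4←L0
Dom at joins:
  L3: preds {L0,L1,L2}: {L0} ∩ {L0,L1} ∩ {L0,L1,L2} = {L0}; idom=L0
  L4: preds {L2,L3}: {L0,L1,L2} ∩ {L0,L3} = {L0}; idom=L0

DF walk-up:
  join L3 pred L0: · stop@L0
  join L3 pred L1: L1 stop@L0
  join L3 pred L2: L2→L1 stop@L0
  join L4 pred L2: L2→L1 stop@L0
  join L4 pred L3: L3 stop@L0
  DF(L0)=∅
  DF(L1)={L3,L4}
  DF(L2)={L3,L4}
  DF(L3)={L4}
  DF(L4)=∅

DF(L3) = ["L4"]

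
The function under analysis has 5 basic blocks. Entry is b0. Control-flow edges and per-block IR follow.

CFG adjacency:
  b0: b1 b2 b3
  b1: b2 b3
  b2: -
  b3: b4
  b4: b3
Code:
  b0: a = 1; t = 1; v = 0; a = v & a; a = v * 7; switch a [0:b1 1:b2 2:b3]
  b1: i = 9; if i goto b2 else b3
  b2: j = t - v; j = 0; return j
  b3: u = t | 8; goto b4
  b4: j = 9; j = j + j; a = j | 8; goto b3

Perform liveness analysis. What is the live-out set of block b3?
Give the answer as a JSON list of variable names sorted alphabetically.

Per-block:
  b0: def={a,t,v} ue=∅
  b1: def={i} ue=∅
  b2: def={j} ue={t,v}
  b3: def={u} ue={t}
  b4: def={a,j} ue=∅

Live sets:
  b0: in=∅ out={t,v}
  b1: in={t,v} out={t,v}
  b2: in={t,v} out=∅
  b3: in={t} out={t}
  b4: in={t} out={t}

live-out(b3) = ["t"]

Answer: ["t"]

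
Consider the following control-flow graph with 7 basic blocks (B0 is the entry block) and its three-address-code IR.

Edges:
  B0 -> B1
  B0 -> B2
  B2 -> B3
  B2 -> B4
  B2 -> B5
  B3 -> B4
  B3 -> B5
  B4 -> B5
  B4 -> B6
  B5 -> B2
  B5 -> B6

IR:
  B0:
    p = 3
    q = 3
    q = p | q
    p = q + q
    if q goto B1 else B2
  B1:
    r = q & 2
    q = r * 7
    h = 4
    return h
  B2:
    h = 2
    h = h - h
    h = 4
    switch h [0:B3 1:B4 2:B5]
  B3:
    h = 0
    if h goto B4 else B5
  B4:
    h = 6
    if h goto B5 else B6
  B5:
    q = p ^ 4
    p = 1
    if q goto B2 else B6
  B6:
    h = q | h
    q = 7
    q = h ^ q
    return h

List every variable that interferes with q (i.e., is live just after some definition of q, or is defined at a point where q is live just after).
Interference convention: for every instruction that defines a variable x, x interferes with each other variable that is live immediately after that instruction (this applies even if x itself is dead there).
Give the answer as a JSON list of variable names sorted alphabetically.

def/use:
  B0: def={p,q} ue=∅
  B1: def={h,q,r} ue={q}
  B2: def={h} ue=∅
  B3: def={h} ue=∅
  B4: def={h} ue=∅
  B5: def={p,q} ue={p}
  B6: def={h,q} ue={h,q}

Live sets:
  B0: in=∅ out={p,q}
  B1: in={q} out=∅
  B2: in={p,q} out={h,p,q}
  B3: in={p,q} out={h,p,q}
  B4: in={p,q} out={h,p,q}
  B5: in={h,p} out={h,p,q}
  B6: in={h,q} out=∅

Interfere edges:
  h: {p,q}
  p: {h,q}
  q: {h,p}
  r: ∅

N(q) = ["h", "p"]

Answer: ["h", "p"]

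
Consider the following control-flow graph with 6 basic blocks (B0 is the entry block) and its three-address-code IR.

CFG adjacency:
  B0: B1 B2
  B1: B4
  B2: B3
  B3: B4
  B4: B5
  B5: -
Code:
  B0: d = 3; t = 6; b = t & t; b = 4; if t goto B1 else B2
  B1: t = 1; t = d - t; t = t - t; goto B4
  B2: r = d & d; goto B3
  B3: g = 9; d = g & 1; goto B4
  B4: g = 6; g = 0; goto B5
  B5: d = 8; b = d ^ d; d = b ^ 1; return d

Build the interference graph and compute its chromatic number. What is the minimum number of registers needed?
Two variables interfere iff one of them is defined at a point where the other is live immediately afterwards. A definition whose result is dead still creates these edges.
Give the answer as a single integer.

Answer: 3

Working:
def/use:
  B0: def={b,d,t} ue=∅
  B1: def={t} ue={d}
  B2: def={r} ue={d}
  B3: def={d,g} ue=∅
  B4: def={g} ue=∅
  B5: def={b,d} ue=∅

Liveness:
  B0 li=∅ lo={d}
  B1 li={d} lo=∅
  B2 li={d} lo=∅
  B3 li=∅ lo=∅
  B4 li=∅ lo=∅
  B5 li=∅ lo=∅

Interfere edges:
  b↔{d,t}
  d↔{b,t}
  g↔∅
  r↔∅
  t↔{b,d}

Chromatic number:
  clique {b,d,t} ⇒ need ≥ 3
  assign b→r0 d→r1 g→r0 r→r0 t→r2 — no edge inside a register ⇒ χ ≤ 3
  χ = 3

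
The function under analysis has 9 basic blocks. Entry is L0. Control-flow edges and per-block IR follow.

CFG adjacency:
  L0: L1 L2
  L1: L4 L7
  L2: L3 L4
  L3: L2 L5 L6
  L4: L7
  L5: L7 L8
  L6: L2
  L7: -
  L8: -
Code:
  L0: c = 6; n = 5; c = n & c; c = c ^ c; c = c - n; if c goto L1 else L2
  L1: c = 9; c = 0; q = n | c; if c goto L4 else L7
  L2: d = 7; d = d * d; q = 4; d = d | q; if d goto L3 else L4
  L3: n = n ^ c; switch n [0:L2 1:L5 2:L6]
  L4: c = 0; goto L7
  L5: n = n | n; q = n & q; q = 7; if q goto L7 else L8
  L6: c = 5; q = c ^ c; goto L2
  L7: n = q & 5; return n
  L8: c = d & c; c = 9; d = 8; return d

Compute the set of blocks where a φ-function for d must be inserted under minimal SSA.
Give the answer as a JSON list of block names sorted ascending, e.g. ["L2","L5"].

idom tree: L1←L0 L2←L0 L3←L2 L4←L0 L5←L3 L6←L3 L7←L0 L8←L5
Dom∩ at merges:
  L2: preds {L0,L3,L6}: {L0} ∩ {L0,L2,L3} ∩ {L0,L2,L3,L6} = {L0}; idom=L0
  L4: preds {L1,L2}: {L0,L1} ∩ {L0,L2} = {L0}; idom=L0
  L7: preds {L1,L4,L5}: {L0,L1} ∩ {L0,L4} ∩ {L0,L2,L3,L5} = {L0}; idom=L0

DF walk-up:
  L2←L0: walk · to L0
  L2←L3: walk L3→L2 to L0
  L2←L6: walk L6→L3→L2 to L0
  L4←L1: walk L1 to L0
  L4←L2: walk L2 to L0
  L7←L1: walk L1 to L0
  L7←L4: walk L4 to L0
  L7←L5: walk L5→L3→L2 to L0
  L0: DF=∅
  L1: DF={L4,L7}
  L2: DF={L2,L4,L7}
  L3: DF={L2,L7}
  L4: DF={L7}
  L5: DF={L7}
  L6: DF={L2}
  L7: DF=∅
  L8: DF=∅

φ for d: defs {L2,L8}
  DF⁺ = {L2,L4,L7}

Answer: ["L2", "L4", "L7"]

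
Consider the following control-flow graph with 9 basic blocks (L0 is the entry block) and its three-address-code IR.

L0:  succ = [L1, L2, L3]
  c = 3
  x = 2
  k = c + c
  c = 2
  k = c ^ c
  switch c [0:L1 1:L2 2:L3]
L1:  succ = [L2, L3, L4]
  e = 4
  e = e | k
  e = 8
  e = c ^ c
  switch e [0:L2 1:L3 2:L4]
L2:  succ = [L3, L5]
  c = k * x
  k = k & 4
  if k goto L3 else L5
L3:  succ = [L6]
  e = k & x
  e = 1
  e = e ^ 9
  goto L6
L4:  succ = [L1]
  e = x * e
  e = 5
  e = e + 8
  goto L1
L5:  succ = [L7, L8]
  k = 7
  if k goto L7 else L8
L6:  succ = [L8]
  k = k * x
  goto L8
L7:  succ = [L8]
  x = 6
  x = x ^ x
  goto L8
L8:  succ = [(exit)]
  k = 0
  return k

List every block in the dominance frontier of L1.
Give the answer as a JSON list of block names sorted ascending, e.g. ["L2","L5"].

Answer: ["L1", "L2", "L3"]

Derivation:
idom tree: L1←L0 L2←L0 L3←L0 L4←L1 L5←L2 L6←L3 L7←L5 L8←L0
Dom∩ at merges:
  L1: preds {L0,L4}: {L0} ∩ {L0,L1,L4} = {L0}; idom=L0
  L2: preds {L0,L1}: {L0} ∩ {L0,L1} = {L0}; idom=L0
  L3: preds {L0,L1,L2}: {L0} ∩ {L0,L1} ∩ {L0,L2} = {L0}; idom=L0
  L8: preds {L5,L6,L7}: {L0,L2,L5} ∩ {L0,L3,L6} ∩ {L0,L2,L5,L7} = {L0}; idom=L0

DF derivation:
  join L1 pred L0: · stop@L0
  join L1 pred L4: L4→L1 stop@L0
  join L2 pred L0: · stop@L0
  join L2 pred L1: L1 stop@L0
  join L3 pred L0: · stop@L0
  join L3 pred L1: L1 stop@L0
  join L3 pred L2: L2 stop@L0
  join L8 pred L5: L5→L2 stop@L0
  join L8 pred L6: L6→L3 stop@L0
  join L8 pred L7: L7→L5→L2 stop@L0
  L0 → ∅
  L1 → {L1,L2,L3}
  L2 → {L3,L8}
  L3 → {L8}
  L4 → {L1}
  L5 → {L8}
  L6 → {L8}
  L7 → {L8}
  L8 → ∅

DF(L1) = ["L1", "L2", "L3"]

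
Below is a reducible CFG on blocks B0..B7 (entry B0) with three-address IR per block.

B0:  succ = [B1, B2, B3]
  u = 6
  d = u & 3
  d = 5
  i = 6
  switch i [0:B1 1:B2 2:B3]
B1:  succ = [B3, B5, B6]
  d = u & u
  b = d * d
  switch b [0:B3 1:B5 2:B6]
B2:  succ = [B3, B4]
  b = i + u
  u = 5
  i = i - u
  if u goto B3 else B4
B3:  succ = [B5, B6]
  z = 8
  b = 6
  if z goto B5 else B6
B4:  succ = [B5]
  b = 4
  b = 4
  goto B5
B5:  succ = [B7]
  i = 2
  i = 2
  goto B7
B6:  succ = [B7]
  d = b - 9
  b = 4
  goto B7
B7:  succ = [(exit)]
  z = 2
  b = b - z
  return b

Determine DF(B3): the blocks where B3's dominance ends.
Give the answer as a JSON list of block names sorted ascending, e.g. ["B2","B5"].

idom tree: B1←B0 B2←B0 B3←B0 B4←B2 B5←B0 B6←B0 B7←B0
Dom∩ at merges:
  B3: preds {B0,B1,B2}: {B0} ∩ {B0,B1} ∩ {B0,B2} = {B0}; idom=B0
  B5: preds {B1,B3,B4}: {B0,B1} ∩ {B0,B3} ∩ {B0,B2,B4} = {B0}; idom=B0
  B6: preds {B1,B3}: {B0,B1} ∩ {B0,B3} = {B0}; idom=B0
  B7: preds {B5,B6}: {B0,B5} ∩ {B0,B6} = {B0}; idom=B0

Frontier:
  B3←B0: walk · to B0
  B3←B1: walk B1 to B0
  B3←B2: walk B2 to B0
  B5←B1: walk B1 to B0
  B5←B3: walk B3 to B0
  B5←B4: walk B4→B2 to B0
  B6←B1: walk B1 to B0
  B6←B3: walk B3 to B0
  B7←B5: walk B5 to B0
  B7←B6: walk B6 to B0
  B0 → ∅
  B1 → {B3,B5,B6}
  B2 → {B3,B5}
  B3 → {B5,B6}
  B4 → {B5}
  B5 → {B7}
  B6 → {B7}
  B7 → ∅

DF(B3) = ["B5", "B6"]

Answer: ["B5", "B6"]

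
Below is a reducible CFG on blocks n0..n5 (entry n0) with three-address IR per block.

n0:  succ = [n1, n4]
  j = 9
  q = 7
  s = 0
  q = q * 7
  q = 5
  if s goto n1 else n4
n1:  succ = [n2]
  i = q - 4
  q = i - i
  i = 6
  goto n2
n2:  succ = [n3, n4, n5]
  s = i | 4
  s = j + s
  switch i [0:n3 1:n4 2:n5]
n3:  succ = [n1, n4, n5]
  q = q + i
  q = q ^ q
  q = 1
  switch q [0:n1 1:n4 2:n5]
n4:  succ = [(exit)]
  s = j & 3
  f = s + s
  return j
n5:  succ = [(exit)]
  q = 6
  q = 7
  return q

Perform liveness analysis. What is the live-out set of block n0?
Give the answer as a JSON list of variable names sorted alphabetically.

Block summaries:
  n0: def={j,q,s} ue=∅
  n1: def={i,q} ue={q}
  n2: def={s} ue={i,j}
  n3: def={q} ue={i,q}
  n4: def={f,s} ue={j}
  n5: def={q} ue=∅

Live sets:
  live n0: ∅→{j,q}
  live n1: {j,q}→{i,j,q}
  live n2: {i,j,q}→{i,j,q}
  live n3: {i,j,q}→{j,q}
  live n4: {j}→∅
  live n5: ∅→∅

live-out(n0) = ["j", "q"]

Answer: ["j", "q"]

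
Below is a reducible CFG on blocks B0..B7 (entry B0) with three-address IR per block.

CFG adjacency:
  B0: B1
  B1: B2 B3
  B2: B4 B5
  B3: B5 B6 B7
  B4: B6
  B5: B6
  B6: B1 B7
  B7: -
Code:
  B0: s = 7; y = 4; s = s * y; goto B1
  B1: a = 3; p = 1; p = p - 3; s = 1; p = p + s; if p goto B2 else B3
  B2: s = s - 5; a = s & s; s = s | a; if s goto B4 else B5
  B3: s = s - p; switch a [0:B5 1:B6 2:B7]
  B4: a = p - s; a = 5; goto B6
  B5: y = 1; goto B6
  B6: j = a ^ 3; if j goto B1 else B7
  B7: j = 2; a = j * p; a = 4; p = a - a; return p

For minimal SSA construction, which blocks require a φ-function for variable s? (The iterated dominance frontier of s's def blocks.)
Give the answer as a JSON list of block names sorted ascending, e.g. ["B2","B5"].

Answer: ["B1", "B5", "B6", "B7"]

Working:
idom tree: B1←B0 B2←B1 B3←B1 B4←B2 B5←B1 B6←B1 B7←B1
Dom at joins:
  B1: preds {B0,B6}: {B0} ∩ {B0,B1,B6} = {B0}; idom=B0
  B5: preds {B2,B3}: {B0,B1,B2} ∩ {B0,B1,B3} = {B0,B1}; idom=B1
  B6: preds {B3,B4,B5}: {B0,B1,B3} ∩ {B0,B1,B2,B4} ∩ {B0,B1,B5} = {B0,B1}; idom=B1
  B7: preds {B3,B6}: {B0,B1,B3} ∩ {B0,B1,B6} = {B0,B1}; idom=B1

Frontier:
  join B1 pred B0: · stop@B0
  join B1 pred B6: B6→B1 stop@B0
  join B5 pred B2: B2 stop@B1
  join B5 pred B3: B3 stop@B1
  join B6 pred B3: B3 stop@B1
  join B6 pred B4: B4→B2 stop@B1
  join B6 pred B5: B5 stop@B1
  join B7 pred B3: B3 stop@B1
  join B7 pred B6: B6 stop@B1
  B0: DF=∅
  B1: DF={B1}
  B2: DF={B5,B6}
  B3: DF={B5,B6,B7}
  B4: DF={B6}
  B5: DF={B6}
  B6: DF={B1,B7}
  B7: DF=∅

φ for s: defs {B0,B1,B2,B3}
  DF⁺ = {B1,B5,B6,B7}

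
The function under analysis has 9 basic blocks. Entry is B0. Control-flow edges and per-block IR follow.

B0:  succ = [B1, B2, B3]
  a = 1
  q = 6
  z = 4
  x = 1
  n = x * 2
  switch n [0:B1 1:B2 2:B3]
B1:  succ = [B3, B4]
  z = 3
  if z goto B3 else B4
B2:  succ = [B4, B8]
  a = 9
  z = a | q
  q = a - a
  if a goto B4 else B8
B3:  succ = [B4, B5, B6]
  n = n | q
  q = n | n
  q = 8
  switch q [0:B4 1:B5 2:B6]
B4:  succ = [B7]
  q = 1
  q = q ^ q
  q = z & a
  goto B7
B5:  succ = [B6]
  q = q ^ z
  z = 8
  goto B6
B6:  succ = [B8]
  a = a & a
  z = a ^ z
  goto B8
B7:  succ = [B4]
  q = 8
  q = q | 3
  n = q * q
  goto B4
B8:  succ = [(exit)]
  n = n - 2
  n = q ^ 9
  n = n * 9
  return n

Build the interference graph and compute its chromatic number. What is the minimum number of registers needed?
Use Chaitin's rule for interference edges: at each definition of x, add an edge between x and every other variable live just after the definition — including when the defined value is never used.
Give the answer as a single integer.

Answer: 4

Working:
def/use:
  B0 def {a,n,q,x,z} use ∅
  B1 def {z} use ∅
  B2 def {a,q,z} use {q}
  B3 def {n,q} use {n,q}
  B4 def {q} use {a,z}
  B5 def {q,z} use {q,z}
  B6 def {a,z} use {a,z}
  B7 def {n,q} use ∅
  B8 def {n} use {n,q}

Liveness:
  live B0: ∅→{a,n,q,z}
  live B1: {a,n,q}→{a,n,q,z}
  live B2: {n,q}→{a,n,q,z}
  live B3: {a,n,q,z}→{a,n,q,z}
  live B4: {a,z}→{a,z}
  live B5: {a,n,q,z}→{a,n,q,z}
  live B6: {a,n,q,z}→{n,q}
  live B7: {a,z}→{a,z}
  live B8: {n,q}→∅

Conflict graph:
  a: {n,q,x,z}
  n: {a,q,z}
  q: {a,n,x,z}
  x: {a,q,z}
  z: {a,n,q,x}

Colouring:
  clique {a,n,q,z} ⇒ need ≥ 4
  4-colouring: r0={a}  r1={q}  r2={z}  r3={n,x}
  χ = 4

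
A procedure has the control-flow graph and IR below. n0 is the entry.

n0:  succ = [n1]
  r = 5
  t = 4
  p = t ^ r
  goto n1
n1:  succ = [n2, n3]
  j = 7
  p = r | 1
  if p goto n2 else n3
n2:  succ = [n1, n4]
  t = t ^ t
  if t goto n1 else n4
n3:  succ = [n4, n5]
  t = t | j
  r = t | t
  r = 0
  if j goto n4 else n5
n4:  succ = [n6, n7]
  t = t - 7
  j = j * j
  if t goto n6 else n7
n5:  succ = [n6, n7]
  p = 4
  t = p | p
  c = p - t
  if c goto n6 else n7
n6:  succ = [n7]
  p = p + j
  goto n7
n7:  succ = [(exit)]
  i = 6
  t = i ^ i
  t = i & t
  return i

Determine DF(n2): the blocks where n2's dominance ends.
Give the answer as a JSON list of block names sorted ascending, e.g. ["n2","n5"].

idom tree: n1←n0 n2←n1 n3←n1 n4←n1 n5←n3 n6←n1 n7←n1
Dom∩ at merges:
  n1: preds {n0,n2}: {n0} ∩ {n0,n1,n2} = {n0}; idom=n0
  n4: preds {n2,n3}: {n0,n1,n2} ∩ {n0,n1,n3} = {n0,n1}; idom=n1
  n6: preds {n4,n5}: {n0,n1,n4} ∩ {n0,n1,n3,n5} = {n0,n1}; idom=n1
  n7: preds {n4,n5,n6}: {n0,n1,n4} ∩ {n0,n1,n3,n5} ∩ {n0,n1,n6} = {n0,n1}; idom=n1

DF derivation:
  join n1 pred n0: · stop@n0
  join n1 pred n2: n2→n1 stop@n0
  join n4 pred n2: n2 stop@n1
  join n4 pred n3: n3 stop@n1
  join n6 pred n4: n4 stop@n1
  join n6 pred n5: n5→n3 stop@n1
  join n7 pred n4: n4 stop@n1
  join n7 pred n5: n5→n3 stop@n1
  join n7 pred n6: n6 stop@n1
  n0 → ∅
  n1 → {n1}
  n2 → {n1,n4}
  n3 → {n4,n6,n7}
  n4 → {n6,n7}
  n5 → {n6,n7}
  n6 → {n7}
  n7 → ∅

DF(n2) = ["n1", "n4"]

Answer: ["n1", "n4"]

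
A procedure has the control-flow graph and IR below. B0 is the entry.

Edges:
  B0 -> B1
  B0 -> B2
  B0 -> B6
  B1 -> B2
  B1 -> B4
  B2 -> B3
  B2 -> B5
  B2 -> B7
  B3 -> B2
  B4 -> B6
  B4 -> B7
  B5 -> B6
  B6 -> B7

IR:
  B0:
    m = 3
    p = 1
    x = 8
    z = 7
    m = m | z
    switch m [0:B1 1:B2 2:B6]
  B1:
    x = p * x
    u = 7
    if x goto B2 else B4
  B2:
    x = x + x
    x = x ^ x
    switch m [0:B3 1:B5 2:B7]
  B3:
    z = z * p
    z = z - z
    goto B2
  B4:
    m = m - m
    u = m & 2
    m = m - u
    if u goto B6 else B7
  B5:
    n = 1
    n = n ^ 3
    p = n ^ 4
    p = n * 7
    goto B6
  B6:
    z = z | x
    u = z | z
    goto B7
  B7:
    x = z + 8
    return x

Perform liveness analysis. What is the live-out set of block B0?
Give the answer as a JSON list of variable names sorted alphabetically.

Answer: ["m", "p", "x", "z"]

Derivation:
def/use:
  B0 def {m,p,x,z} use ∅
  B1 def {u,x} use {p,x}
  B2 def {x} use {m,x}
  B3 def {z} use {p,z}
  B4 def {m,u} use {m}
  B5 def {n,p} use ∅
  B6 def {u,z} use {x,z}
  B7 def {x} use {z}

Live sets:
  live B0: ∅→{m,p,x,z}
  live B1: {m,p,x,z}→{m,p,x,z}
  live B2: {m,p,x,z}→{m,p,x,z}
  live B3: {m,p,x,z}→{m,p,x,z}
  live B4: {m,x,z}→{x,z}
  live B5: {x,z}→{x,z}
  live B6: {x,z}→{z}
  live B7: {z}→∅

live-out(B0) = ["m", "p", "x", "z"]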